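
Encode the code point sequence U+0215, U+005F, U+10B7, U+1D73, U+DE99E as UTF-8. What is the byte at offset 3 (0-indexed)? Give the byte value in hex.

0xE1

U+0215 → 2-byte form C8 95 at offsets 0–1.
U+005F → 1-byte form 5F at offsets 2–2.
U+10B7 → 3-byte form E1 82 B7 at offsets 3–5.
Offset 3 falls in char 3's range; it's byte 1 of E1 82 B7 = 0xE1.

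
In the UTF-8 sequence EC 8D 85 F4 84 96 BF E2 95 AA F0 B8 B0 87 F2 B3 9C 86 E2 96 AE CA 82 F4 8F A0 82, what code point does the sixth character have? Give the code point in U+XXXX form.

U+25AE

Offset 0: leading byte 0xEC = 11101100 → 3-byte char #1 = EC 8D 85.
Offset 3: leading byte 0xF4 = 11110100 → 4-byte char #2 = F4 84 96 BF.
Offset 7: leading byte 0xE2 = 11100010 → 3-byte char #3 = E2 95 AA.
Offset 10: leading byte 0xF0 = 11110000 → 4-byte char #4 = F0 B8 B0 87.
Offset 14: leading byte 0xF2 = 11110010 → 4-byte char #5 = F2 B3 9C 86.
Offset 18: leading byte 0xE2 = 11100010 → 3-byte char #6 = E2 96 AE.
Leading byte 0xE2 = 11100010 matches 1110xxxx → 3-byte sequence.
Byte 1: 0xE2 = 11100010, payload 0010 (4 bits).
Byte 2: 0x96 = 10010110 (10xxxxxx ✓), payload 010110.
Byte 3: 0xAE = 10101110 (10xxxxxx ✓), payload 101110.
Concatenate: 0010010110101110 = 0x25AE (16 bits → U+25AE).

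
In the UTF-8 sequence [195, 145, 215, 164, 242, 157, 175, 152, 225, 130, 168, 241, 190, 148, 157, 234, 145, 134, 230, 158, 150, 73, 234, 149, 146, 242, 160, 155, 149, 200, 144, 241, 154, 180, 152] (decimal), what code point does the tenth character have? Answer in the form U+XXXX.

U+A06D5

Offset 0: leading byte 0xC3 = 11000011 → 2-byte char #1 = C3 91.
Offset 2: leading byte 0xD7 = 11010111 → 2-byte char #2 = D7 A4.
Offset 4: leading byte 0xF2 = 11110010 → 4-byte char #3 = F2 9D AF 98.
Offset 8: leading byte 0xE1 = 11100001 → 3-byte char #4 = E1 82 A8.
Offset 11: leading byte 0xF1 = 11110001 → 4-byte char #5 = F1 BE 94 9D.
Offset 15: leading byte 0xEA = 11101010 → 3-byte char #6 = EA 91 86.
Offset 18: leading byte 0xE6 = 11100110 → 3-byte char #7 = E6 9E 96.
Offset 21: leading byte 0x49 = 01001001 → 1-byte char #8 = 49.
Offset 22: leading byte 0xEA = 11101010 → 3-byte char #9 = EA 95 92.
Offset 25: leading byte 0xF2 = 11110010 → 4-byte char #10 = F2 A0 9B 95.
Leading byte 0xF2 = 11110010 matches 11110xxx → 4-byte sequence.
Byte 1: 0xF2 = 11110010, payload 010 (3 bits).
Byte 2: 0xA0 = 10100000 (10xxxxxx ✓), payload 100000.
Byte 3: 0x9B = 10011011 (10xxxxxx ✓), payload 011011.
Byte 4: 0x95 = 10010101 (10xxxxxx ✓), payload 010101.
Concatenate: 010100000011011010101 = 0xA06D5 (21 bits → U+A06D5).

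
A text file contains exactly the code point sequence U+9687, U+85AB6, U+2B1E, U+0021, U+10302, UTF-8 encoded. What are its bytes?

U+9687: 3-byte form → E9 9A 87.
U+85AB6: 4-byte form → F2 85 AA B6.
U+2B1E: 3-byte form → E2 AC 9E.
U+0021: 1-byte form → 21.
U+10302: 4-byte form → F0 90 8C 82.
Concatenated (15 bytes): E9 9A 87 F2 85 AA B6 E2 AC 9E 21 F0 90 8C 82.

E9 9A 87 F2 85 AA B6 E2 AC 9E 21 F0 90 8C 82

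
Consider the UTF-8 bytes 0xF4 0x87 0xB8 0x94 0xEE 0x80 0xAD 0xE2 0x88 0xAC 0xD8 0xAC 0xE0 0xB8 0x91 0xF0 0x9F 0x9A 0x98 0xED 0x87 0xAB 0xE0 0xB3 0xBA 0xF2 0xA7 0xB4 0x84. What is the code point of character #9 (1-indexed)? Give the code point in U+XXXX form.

U+A7D04

Offset 0: leading byte 0xF4 = 11110100 → 4-byte char #1 = F4 87 B8 94.
Offset 4: leading byte 0xEE = 11101110 → 3-byte char #2 = EE 80 AD.
Offset 7: leading byte 0xE2 = 11100010 → 3-byte char #3 = E2 88 AC.
Offset 10: leading byte 0xD8 = 11011000 → 2-byte char #4 = D8 AC.
Offset 12: leading byte 0xE0 = 11100000 → 3-byte char #5 = E0 B8 91.
Offset 15: leading byte 0xF0 = 11110000 → 4-byte char #6 = F0 9F 9A 98.
Offset 19: leading byte 0xED = 11101101 → 3-byte char #7 = ED 87 AB.
Offset 22: leading byte 0xE0 = 11100000 → 3-byte char #8 = E0 B3 BA.
Offset 25: leading byte 0xF2 = 11110010 → 4-byte char #9 = F2 A7 B4 84.
Leading byte 0xF2 = 11110010 matches 11110xxx → 4-byte sequence.
Byte 1: 0xF2 = 11110010, payload 010 (3 bits).
Byte 2: 0xA7 = 10100111 (10xxxxxx ✓), payload 100111.
Byte 3: 0xB4 = 10110100 (10xxxxxx ✓), payload 110100.
Byte 4: 0x84 = 10000100 (10xxxxxx ✓), payload 000100.
Concatenate: 010100111110100000100 = 0xA7D04 (21 bits → U+A7D04).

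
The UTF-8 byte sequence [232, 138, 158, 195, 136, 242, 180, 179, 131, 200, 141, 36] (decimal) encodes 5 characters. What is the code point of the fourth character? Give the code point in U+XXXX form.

U+020D

Offset 0: leading byte 0xE8 = 11101000 → 3-byte char #1 = E8 8A 9E.
Offset 3: leading byte 0xC3 = 11000011 → 2-byte char #2 = C3 88.
Offset 5: leading byte 0xF2 = 11110010 → 4-byte char #3 = F2 B4 B3 83.
Offset 9: leading byte 0xC8 = 11001000 → 2-byte char #4 = C8 8D.
Leading byte 0xC8 = 11001000 matches 110xxxxx → 2-byte sequence.
Byte 1: 0xC8 = 11001000, payload 01000 (5 bits).
Byte 2: 0x8D = 10001101 (10xxxxxx ✓), payload 001101.
Concatenate: 01000001101 = 0x20D (11 bits → U+020D).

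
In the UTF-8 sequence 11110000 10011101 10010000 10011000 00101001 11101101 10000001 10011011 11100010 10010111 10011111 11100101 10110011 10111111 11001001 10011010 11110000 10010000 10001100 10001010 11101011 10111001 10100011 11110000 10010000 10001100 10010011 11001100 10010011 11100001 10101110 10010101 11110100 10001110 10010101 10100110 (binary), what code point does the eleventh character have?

Offset 0: leading byte 0xF0 = 11110000 → 4-byte char #1 = F0 9D 90 98.
Offset 4: leading byte 0x29 = 00101001 → 1-byte char #2 = 29.
Offset 5: leading byte 0xED = 11101101 → 3-byte char #3 = ED 81 9B.
Offset 8: leading byte 0xE2 = 11100010 → 3-byte char #4 = E2 97 9F.
Offset 11: leading byte 0xE5 = 11100101 → 3-byte char #5 = E5 B3 BF.
Offset 14: leading byte 0xC9 = 11001001 → 2-byte char #6 = C9 9A.
Offset 16: leading byte 0xF0 = 11110000 → 4-byte char #7 = F0 90 8C 8A.
Offset 20: leading byte 0xEB = 11101011 → 3-byte char #8 = EB B9 A3.
Offset 23: leading byte 0xF0 = 11110000 → 4-byte char #9 = F0 90 8C 93.
Offset 27: leading byte 0xCC = 11001100 → 2-byte char #10 = CC 93.
Offset 29: leading byte 0xE1 = 11100001 → 3-byte char #11 = E1 AE 95.
Leading byte 0xE1 = 11100001 matches 1110xxxx → 3-byte sequence.
Byte 1: 0xE1 = 11100001, payload 0001 (4 bits).
Byte 2: 0xAE = 10101110 (10xxxxxx ✓), payload 101110.
Byte 3: 0x95 = 10010101 (10xxxxxx ✓), payload 010101.
Concatenate: 0001101110010101 = 0x1B95 (16 bits → U+1B95).

U+1B95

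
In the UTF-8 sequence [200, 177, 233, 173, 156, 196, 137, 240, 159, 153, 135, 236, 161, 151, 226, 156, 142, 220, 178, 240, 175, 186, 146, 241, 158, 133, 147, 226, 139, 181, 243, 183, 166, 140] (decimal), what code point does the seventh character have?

U+0732

Offset 0: leading byte 0xC8 = 11001000 → 2-byte char #1 = C8 B1.
Offset 2: leading byte 0xE9 = 11101001 → 3-byte char #2 = E9 AD 9C.
Offset 5: leading byte 0xC4 = 11000100 → 2-byte char #3 = C4 89.
Offset 7: leading byte 0xF0 = 11110000 → 4-byte char #4 = F0 9F 99 87.
Offset 11: leading byte 0xEC = 11101100 → 3-byte char #5 = EC A1 97.
Offset 14: leading byte 0xE2 = 11100010 → 3-byte char #6 = E2 9C 8E.
Offset 17: leading byte 0xDC = 11011100 → 2-byte char #7 = DC B2.
Leading byte 0xDC = 11011100 matches 110xxxxx → 2-byte sequence.
Byte 1: 0xDC = 11011100, payload 11100 (5 bits).
Byte 2: 0xB2 = 10110010 (10xxxxxx ✓), payload 110010.
Concatenate: 11100110010 = 0x732 (11 bits → U+0732).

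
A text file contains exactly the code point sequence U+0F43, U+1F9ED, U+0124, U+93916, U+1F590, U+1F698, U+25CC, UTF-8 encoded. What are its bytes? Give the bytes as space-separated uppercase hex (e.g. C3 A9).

E0 BD 83 F0 9F A7 AD C4 A4 F2 93 A4 96 F0 9F 96 90 F0 9F 9A 98 E2 97 8C

U+0F43: 3-byte form → E0 BD 83.
U+1F9ED: 4-byte form → F0 9F A7 AD.
U+0124: 2-byte form → C4 A4.
U+93916: 4-byte form → F2 93 A4 96.
U+1F590: 4-byte form → F0 9F 96 90.
U+1F698: 4-byte form → F0 9F 9A 98.
U+25CC: 3-byte form → E2 97 8C.
Concatenated (24 bytes): E0 BD 83 F0 9F A7 AD C4 A4 F2 93 A4 96 F0 9F 96 90 F0 9F 9A 98 E2 97 8C.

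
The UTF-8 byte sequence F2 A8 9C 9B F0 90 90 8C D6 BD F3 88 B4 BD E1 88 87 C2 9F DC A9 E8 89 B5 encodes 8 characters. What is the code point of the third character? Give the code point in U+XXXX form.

Offset 0: leading byte 0xF2 = 11110010 → 4-byte char #1 = F2 A8 9C 9B.
Offset 4: leading byte 0xF0 = 11110000 → 4-byte char #2 = F0 90 90 8C.
Offset 8: leading byte 0xD6 = 11010110 → 2-byte char #3 = D6 BD.
Leading byte 0xD6 = 11010110 matches 110xxxxx → 2-byte sequence.
Byte 1: 0xD6 = 11010110, payload 10110 (5 bits).
Byte 2: 0xBD = 10111101 (10xxxxxx ✓), payload 111101.
Concatenate: 10110111101 = 0x5BD (11 bits → U+05BD).

U+05BD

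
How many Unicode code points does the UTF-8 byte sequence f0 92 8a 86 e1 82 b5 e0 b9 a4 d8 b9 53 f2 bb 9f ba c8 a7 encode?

Byte at offset 0: 0xF0 = 11110000 → 4-byte char (#1). Advance 4.
Byte at offset 4: 0xE1 = 11100001 → 3-byte char (#2). Advance 3.
Byte at offset 7: 0xE0 = 11100000 → 3-byte char (#3). Advance 3.
Byte at offset 10: 0xD8 = 11011000 → 2-byte char (#4). Advance 2.
Byte at offset 12: 0x53 = 01010011 → 1-byte char (#5). Advance 1.
Byte at offset 13: 0xF2 = 11110010 → 4-byte char (#6). Advance 4.
Byte at offset 17: 0xC8 = 11001000 → 2-byte char (#7). Advance 2.
Reached end at offset 19 after 7 code points.

7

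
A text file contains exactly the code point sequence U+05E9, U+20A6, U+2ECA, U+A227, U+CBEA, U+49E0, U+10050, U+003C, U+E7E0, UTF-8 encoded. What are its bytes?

D7 A9 E2 82 A6 E2 BB 8A EA 88 A7 EC AF AA E4 A7 A0 F0 90 81 90 3C EE 9F A0

U+05E9: 2-byte form → D7 A9.
U+20A6: 3-byte form → E2 82 A6.
U+2ECA: 3-byte form → E2 BB 8A.
U+A227: 3-byte form → EA 88 A7.
U+CBEA: 3-byte form → EC AF AA.
U+49E0: 3-byte form → E4 A7 A0.
U+10050: 4-byte form → F0 90 81 90.
U+003C: 1-byte form → 3C.
U+E7E0: 3-byte form → EE 9F A0.
Concatenated (25 bytes): D7 A9 E2 82 A6 E2 BB 8A EA 88 A7 EC AF AA E4 A7 A0 F0 90 81 90 3C EE 9F A0.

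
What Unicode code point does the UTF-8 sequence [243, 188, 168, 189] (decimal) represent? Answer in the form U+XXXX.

Leading byte 0xF3 = 11110011 matches 11110xxx → 4-byte sequence.
Byte 1: 0xF3 = 11110011, payload 011 (3 bits).
Byte 2: 0xBC = 10111100 (10xxxxxx ✓), payload 111100.
Byte 3: 0xA8 = 10101000 (10xxxxxx ✓), payload 101000.
Byte 4: 0xBD = 10111101 (10xxxxxx ✓), payload 111101.
Concatenate: 011111100101000111101 = 0xFCA3D (21 bits → U+FCA3D).

U+FCA3D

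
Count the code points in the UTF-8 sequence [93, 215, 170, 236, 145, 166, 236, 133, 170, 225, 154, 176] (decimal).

Byte at offset 0: 0x5D = 01011101 → 1-byte char (#1). Advance 1.
Byte at offset 1: 0xD7 = 11010111 → 2-byte char (#2). Advance 2.
Byte at offset 3: 0xEC = 11101100 → 3-byte char (#3). Advance 3.
Byte at offset 6: 0xEC = 11101100 → 3-byte char (#4). Advance 3.
Byte at offset 9: 0xE1 = 11100001 → 3-byte char (#5). Advance 3.
Reached end at offset 12 after 5 code points.

5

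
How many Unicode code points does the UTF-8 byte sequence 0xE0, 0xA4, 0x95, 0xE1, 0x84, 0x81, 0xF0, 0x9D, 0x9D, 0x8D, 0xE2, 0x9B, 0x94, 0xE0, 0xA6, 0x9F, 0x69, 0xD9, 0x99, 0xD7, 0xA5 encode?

8

Byte at offset 0: 0xE0 = 11100000 → 3-byte char (#1). Advance 3.
Byte at offset 3: 0xE1 = 11100001 → 3-byte char (#2). Advance 3.
Byte at offset 6: 0xF0 = 11110000 → 4-byte char (#3). Advance 4.
Byte at offset 10: 0xE2 = 11100010 → 3-byte char (#4). Advance 3.
Byte at offset 13: 0xE0 = 11100000 → 3-byte char (#5). Advance 3.
Byte at offset 16: 0x69 = 01101001 → 1-byte char (#6). Advance 1.
Byte at offset 17: 0xD9 = 11011001 → 2-byte char (#7). Advance 2.
Byte at offset 19: 0xD7 = 11010111 → 2-byte char (#8). Advance 2.
Reached end at offset 21 after 8 code points.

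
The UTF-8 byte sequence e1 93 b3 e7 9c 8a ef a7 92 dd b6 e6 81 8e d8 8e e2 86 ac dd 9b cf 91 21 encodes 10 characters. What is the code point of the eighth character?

Offset 0: leading byte 0xE1 = 11100001 → 3-byte char #1 = E1 93 B3.
Offset 3: leading byte 0xE7 = 11100111 → 3-byte char #2 = E7 9C 8A.
Offset 6: leading byte 0xEF = 11101111 → 3-byte char #3 = EF A7 92.
Offset 9: leading byte 0xDD = 11011101 → 2-byte char #4 = DD B6.
Offset 11: leading byte 0xE6 = 11100110 → 3-byte char #5 = E6 81 8E.
Offset 14: leading byte 0xD8 = 11011000 → 2-byte char #6 = D8 8E.
Offset 16: leading byte 0xE2 = 11100010 → 3-byte char #7 = E2 86 AC.
Offset 19: leading byte 0xDD = 11011101 → 2-byte char #8 = DD 9B.
Leading byte 0xDD = 11011101 matches 110xxxxx → 2-byte sequence.
Byte 1: 0xDD = 11011101, payload 11101 (5 bits).
Byte 2: 0x9B = 10011011 (10xxxxxx ✓), payload 011011.
Concatenate: 11101011011 = 0x75B (11 bits → U+075B).

U+075B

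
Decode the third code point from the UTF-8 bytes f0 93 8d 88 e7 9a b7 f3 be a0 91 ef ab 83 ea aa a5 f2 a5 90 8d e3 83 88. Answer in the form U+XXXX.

U+FE811

Offset 0: leading byte 0xF0 = 11110000 → 4-byte char #1 = F0 93 8D 88.
Offset 4: leading byte 0xE7 = 11100111 → 3-byte char #2 = E7 9A B7.
Offset 7: leading byte 0xF3 = 11110011 → 4-byte char #3 = F3 BE A0 91.
Leading byte 0xF3 = 11110011 matches 11110xxx → 4-byte sequence.
Byte 1: 0xF3 = 11110011, payload 011 (3 bits).
Byte 2: 0xBE = 10111110 (10xxxxxx ✓), payload 111110.
Byte 3: 0xA0 = 10100000 (10xxxxxx ✓), payload 100000.
Byte 4: 0x91 = 10010001 (10xxxxxx ✓), payload 010001.
Concatenate: 011111110100000010001 = 0xFE811 (21 bits → U+FE811).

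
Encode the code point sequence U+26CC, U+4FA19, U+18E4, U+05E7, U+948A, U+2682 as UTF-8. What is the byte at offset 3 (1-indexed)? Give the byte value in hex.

0x8C

1-indexed offset 3 is 0-indexed offset 2.
U+26CC → 3-byte form E2 9B 8C at offsets 0–2.
Offset 2 falls in char 1's range; it's byte 3 of E2 9B 8C = 0x8C.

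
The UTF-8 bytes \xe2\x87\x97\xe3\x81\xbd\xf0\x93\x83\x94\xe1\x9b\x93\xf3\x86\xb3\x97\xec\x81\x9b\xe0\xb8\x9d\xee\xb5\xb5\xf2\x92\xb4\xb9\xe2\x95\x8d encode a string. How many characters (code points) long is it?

Byte at offset 0: 0xE2 = 11100010 → 3-byte char (#1). Advance 3.
Byte at offset 3: 0xE3 = 11100011 → 3-byte char (#2). Advance 3.
Byte at offset 6: 0xF0 = 11110000 → 4-byte char (#3). Advance 4.
Byte at offset 10: 0xE1 = 11100001 → 3-byte char (#4). Advance 3.
Byte at offset 13: 0xF3 = 11110011 → 4-byte char (#5). Advance 4.
Byte at offset 17: 0xEC = 11101100 → 3-byte char (#6). Advance 3.
Byte at offset 20: 0xE0 = 11100000 → 3-byte char (#7). Advance 3.
Byte at offset 23: 0xEE = 11101110 → 3-byte char (#8). Advance 3.
Byte at offset 26: 0xF2 = 11110010 → 4-byte char (#9). Advance 4.
Byte at offset 30: 0xE2 = 11100010 → 3-byte char (#10). Advance 3.
Reached end at offset 33 after 10 code points.

10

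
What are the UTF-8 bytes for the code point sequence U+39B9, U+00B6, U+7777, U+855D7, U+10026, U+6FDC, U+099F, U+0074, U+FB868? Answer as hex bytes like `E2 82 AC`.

E3 A6 B9 C2 B6 E7 9D B7 F2 85 97 97 F0 90 80 A6 E6 BF 9C E0 A6 9F 74 F3 BB A1 A8

U+39B9: 3-byte form → E3 A6 B9.
U+00B6: 2-byte form → C2 B6.
U+7777: 3-byte form → E7 9D B7.
U+855D7: 4-byte form → F2 85 97 97.
U+10026: 4-byte form → F0 90 80 A6.
U+6FDC: 3-byte form → E6 BF 9C.
U+099F: 3-byte form → E0 A6 9F.
U+0074: 1-byte form → 74.
U+FB868: 4-byte form → F3 BB A1 A8.
Concatenated (27 bytes): E3 A6 B9 C2 B6 E7 9D B7 F2 85 97 97 F0 90 80 A6 E6 BF 9C E0 A6 9F 74 F3 BB A1 A8.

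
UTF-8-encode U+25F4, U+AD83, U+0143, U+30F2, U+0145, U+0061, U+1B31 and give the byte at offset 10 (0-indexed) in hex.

U+25F4 → 3-byte form E2 97 B4 at offsets 0–2.
U+AD83 → 3-byte form EA B6 83 at offsets 3–5.
U+0143 → 2-byte form C5 83 at offsets 6–7.
U+30F2 → 3-byte form E3 83 B2 at offsets 8–10.
Offset 10 falls in char 4's range; it's byte 3 of E3 83 B2 = 0xB2.

0xB2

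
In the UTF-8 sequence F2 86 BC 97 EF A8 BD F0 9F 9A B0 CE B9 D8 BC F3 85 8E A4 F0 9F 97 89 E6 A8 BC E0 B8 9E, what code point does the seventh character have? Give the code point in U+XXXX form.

Offset 0: leading byte 0xF2 = 11110010 → 4-byte char #1 = F2 86 BC 97.
Offset 4: leading byte 0xEF = 11101111 → 3-byte char #2 = EF A8 BD.
Offset 7: leading byte 0xF0 = 11110000 → 4-byte char #3 = F0 9F 9A B0.
Offset 11: leading byte 0xCE = 11001110 → 2-byte char #4 = CE B9.
Offset 13: leading byte 0xD8 = 11011000 → 2-byte char #5 = D8 BC.
Offset 15: leading byte 0xF3 = 11110011 → 4-byte char #6 = F3 85 8E A4.
Offset 19: leading byte 0xF0 = 11110000 → 4-byte char #7 = F0 9F 97 89.
Leading byte 0xF0 = 11110000 matches 11110xxx → 4-byte sequence.
Byte 1: 0xF0 = 11110000, payload 000 (3 bits).
Byte 2: 0x9F = 10011111 (10xxxxxx ✓), payload 011111.
Byte 3: 0x97 = 10010111 (10xxxxxx ✓), payload 010111.
Byte 4: 0x89 = 10001001 (10xxxxxx ✓), payload 001001.
Concatenate: 000011111010111001001 = 0x1F5C9 (21 bits → U+1F5C9).

U+1F5C9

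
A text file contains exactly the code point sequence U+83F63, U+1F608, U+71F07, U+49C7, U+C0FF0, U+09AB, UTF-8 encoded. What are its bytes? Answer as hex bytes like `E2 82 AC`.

U+83F63: 4-byte form → F2 83 BD A3.
U+1F608: 4-byte form → F0 9F 98 88.
U+71F07: 4-byte form → F1 B1 BC 87.
U+49C7: 3-byte form → E4 A7 87.
U+C0FF0: 4-byte form → F3 80 BF B0.
U+09AB: 3-byte form → E0 A6 AB.
Concatenated (22 bytes): F2 83 BD A3 F0 9F 98 88 F1 B1 BC 87 E4 A7 87 F3 80 BF B0 E0 A6 AB.

F2 83 BD A3 F0 9F 98 88 F1 B1 BC 87 E4 A7 87 F3 80 BF B0 E0 A6 AB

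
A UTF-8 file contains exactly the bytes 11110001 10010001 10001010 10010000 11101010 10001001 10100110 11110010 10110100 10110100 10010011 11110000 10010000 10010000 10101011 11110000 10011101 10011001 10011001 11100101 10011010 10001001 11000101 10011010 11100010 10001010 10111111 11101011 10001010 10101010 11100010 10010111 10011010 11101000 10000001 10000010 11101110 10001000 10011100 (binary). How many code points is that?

Byte at offset 0: 0xF1 = 11110001 → 4-byte char (#1). Advance 4.
Byte at offset 4: 0xEA = 11101010 → 3-byte char (#2). Advance 3.
Byte at offset 7: 0xF2 = 11110010 → 4-byte char (#3). Advance 4.
Byte at offset 11: 0xF0 = 11110000 → 4-byte char (#4). Advance 4.
Byte at offset 15: 0xF0 = 11110000 → 4-byte char (#5). Advance 4.
Byte at offset 19: 0xE5 = 11100101 → 3-byte char (#6). Advance 3.
Byte at offset 22: 0xC5 = 11000101 → 2-byte char (#7). Advance 2.
Byte at offset 24: 0xE2 = 11100010 → 3-byte char (#8). Advance 3.
Byte at offset 27: 0xEB = 11101011 → 3-byte char (#9). Advance 3.
Byte at offset 30: 0xE2 = 11100010 → 3-byte char (#10). Advance 3.
Byte at offset 33: 0xE8 = 11101000 → 3-byte char (#11). Advance 3.
Byte at offset 36: 0xEE = 11101110 → 3-byte char (#12). Advance 3.
Reached end at offset 39 after 12 code points.

12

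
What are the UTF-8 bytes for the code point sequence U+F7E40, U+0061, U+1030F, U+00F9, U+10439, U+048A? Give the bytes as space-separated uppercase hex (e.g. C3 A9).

F3 B7 B9 80 61 F0 90 8C 8F C3 B9 F0 90 90 B9 D2 8A

U+F7E40: 4-byte form → F3 B7 B9 80.
U+0061: 1-byte form → 61.
U+1030F: 4-byte form → F0 90 8C 8F.
U+00F9: 2-byte form → C3 B9.
U+10439: 4-byte form → F0 90 90 B9.
U+048A: 2-byte form → D2 8A.
Concatenated (17 bytes): F3 B7 B9 80 61 F0 90 8C 8F C3 B9 F0 90 90 B9 D2 8A.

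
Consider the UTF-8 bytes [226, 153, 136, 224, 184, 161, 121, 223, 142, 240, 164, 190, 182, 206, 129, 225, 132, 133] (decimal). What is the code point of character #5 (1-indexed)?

U+24FB6

Offset 0: leading byte 0xE2 = 11100010 → 3-byte char #1 = E2 99 88.
Offset 3: leading byte 0xE0 = 11100000 → 3-byte char #2 = E0 B8 A1.
Offset 6: leading byte 0x79 = 01111001 → 1-byte char #3 = 79.
Offset 7: leading byte 0xDF = 11011111 → 2-byte char #4 = DF 8E.
Offset 9: leading byte 0xF0 = 11110000 → 4-byte char #5 = F0 A4 BE B6.
Leading byte 0xF0 = 11110000 matches 11110xxx → 4-byte sequence.
Byte 1: 0xF0 = 11110000, payload 000 (3 bits).
Byte 2: 0xA4 = 10100100 (10xxxxxx ✓), payload 100100.
Byte 3: 0xBE = 10111110 (10xxxxxx ✓), payload 111110.
Byte 4: 0xB6 = 10110110 (10xxxxxx ✓), payload 110110.
Concatenate: 000100100111110110110 = 0x24FB6 (21 bits → U+24FB6).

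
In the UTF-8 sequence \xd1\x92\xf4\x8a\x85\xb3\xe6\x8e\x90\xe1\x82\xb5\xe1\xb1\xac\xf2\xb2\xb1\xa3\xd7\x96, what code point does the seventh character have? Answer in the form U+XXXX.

U+05D6

Offset 0: leading byte 0xD1 = 11010001 → 2-byte char #1 = D1 92.
Offset 2: leading byte 0xF4 = 11110100 → 4-byte char #2 = F4 8A 85 B3.
Offset 6: leading byte 0xE6 = 11100110 → 3-byte char #3 = E6 8E 90.
Offset 9: leading byte 0xE1 = 11100001 → 3-byte char #4 = E1 82 B5.
Offset 12: leading byte 0xE1 = 11100001 → 3-byte char #5 = E1 B1 AC.
Offset 15: leading byte 0xF2 = 11110010 → 4-byte char #6 = F2 B2 B1 A3.
Offset 19: leading byte 0xD7 = 11010111 → 2-byte char #7 = D7 96.
Leading byte 0xD7 = 11010111 matches 110xxxxx → 2-byte sequence.
Byte 1: 0xD7 = 11010111, payload 10111 (5 bits).
Byte 2: 0x96 = 10010110 (10xxxxxx ✓), payload 010110.
Concatenate: 10111010110 = 0x5D6 (11 bits → U+05D6).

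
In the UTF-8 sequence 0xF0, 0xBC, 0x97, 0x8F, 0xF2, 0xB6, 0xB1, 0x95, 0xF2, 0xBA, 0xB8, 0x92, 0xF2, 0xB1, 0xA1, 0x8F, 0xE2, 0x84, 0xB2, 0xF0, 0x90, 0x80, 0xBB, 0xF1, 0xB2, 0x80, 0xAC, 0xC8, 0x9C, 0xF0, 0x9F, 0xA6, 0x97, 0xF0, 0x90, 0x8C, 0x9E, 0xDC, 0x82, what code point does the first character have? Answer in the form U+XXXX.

Offset 0: leading byte 0xF0 = 11110000 → 4-byte char #1 = F0 BC 97 8F.
Leading byte 0xF0 = 11110000 matches 11110xxx → 4-byte sequence.
Byte 1: 0xF0 = 11110000, payload 000 (3 bits).
Byte 2: 0xBC = 10111100 (10xxxxxx ✓), payload 111100.
Byte 3: 0x97 = 10010111 (10xxxxxx ✓), payload 010111.
Byte 4: 0x8F = 10001111 (10xxxxxx ✓), payload 001111.
Concatenate: 000111100010111001111 = 0x3C5CF (21 bits → U+3C5CF).

U+3C5CF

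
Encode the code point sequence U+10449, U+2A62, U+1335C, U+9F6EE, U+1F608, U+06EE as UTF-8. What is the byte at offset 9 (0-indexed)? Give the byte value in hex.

U+10449 → 4-byte form F0 90 91 89 at offsets 0–3.
U+2A62 → 3-byte form E2 A9 A2 at offsets 4–6.
U+1335C → 4-byte form F0 93 8D 9C at offsets 7–10.
Offset 9 falls in char 3's range; it's byte 3 of F0 93 8D 9C = 0x8D.

0x8D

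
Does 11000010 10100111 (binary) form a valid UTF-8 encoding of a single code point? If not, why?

valid

Leading byte 0xC2 = 11000010 → 2-byte form.
Continuation bytes 0xA7=10100111 all match 10xxxxxx.
Decoded value 0xA7 is ≥ 0x80 (shortest form) and not a surrogate.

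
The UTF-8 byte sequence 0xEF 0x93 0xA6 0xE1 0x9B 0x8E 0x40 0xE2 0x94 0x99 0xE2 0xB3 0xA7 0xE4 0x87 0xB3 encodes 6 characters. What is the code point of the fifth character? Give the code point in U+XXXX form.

Offset 0: leading byte 0xEF = 11101111 → 3-byte char #1 = EF 93 A6.
Offset 3: leading byte 0xE1 = 11100001 → 3-byte char #2 = E1 9B 8E.
Offset 6: leading byte 0x40 = 01000000 → 1-byte char #3 = 40.
Offset 7: leading byte 0xE2 = 11100010 → 3-byte char #4 = E2 94 99.
Offset 10: leading byte 0xE2 = 11100010 → 3-byte char #5 = E2 B3 A7.
Leading byte 0xE2 = 11100010 matches 1110xxxx → 3-byte sequence.
Byte 1: 0xE2 = 11100010, payload 0010 (4 bits).
Byte 2: 0xB3 = 10110011 (10xxxxxx ✓), payload 110011.
Byte 3: 0xA7 = 10100111 (10xxxxxx ✓), payload 100111.
Concatenate: 0010110011100111 = 0x2CE7 (16 bits → U+2CE7).

U+2CE7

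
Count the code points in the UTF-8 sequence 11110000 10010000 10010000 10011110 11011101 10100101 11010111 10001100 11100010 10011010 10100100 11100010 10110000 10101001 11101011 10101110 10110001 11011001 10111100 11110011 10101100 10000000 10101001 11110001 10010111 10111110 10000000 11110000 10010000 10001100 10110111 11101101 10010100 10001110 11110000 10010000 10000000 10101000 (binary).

12

Byte at offset 0: 0xF0 = 11110000 → 4-byte char (#1). Advance 4.
Byte at offset 4: 0xDD = 11011101 → 2-byte char (#2). Advance 2.
Byte at offset 6: 0xD7 = 11010111 → 2-byte char (#3). Advance 2.
Byte at offset 8: 0xE2 = 11100010 → 3-byte char (#4). Advance 3.
Byte at offset 11: 0xE2 = 11100010 → 3-byte char (#5). Advance 3.
Byte at offset 14: 0xEB = 11101011 → 3-byte char (#6). Advance 3.
Byte at offset 17: 0xD9 = 11011001 → 2-byte char (#7). Advance 2.
Byte at offset 19: 0xF3 = 11110011 → 4-byte char (#8). Advance 4.
Byte at offset 23: 0xF1 = 11110001 → 4-byte char (#9). Advance 4.
Byte at offset 27: 0xF0 = 11110000 → 4-byte char (#10). Advance 4.
Byte at offset 31: 0xED = 11101101 → 3-byte char (#11). Advance 3.
Byte at offset 34: 0xF0 = 11110000 → 4-byte char (#12). Advance 4.
Reached end at offset 38 after 12 code points.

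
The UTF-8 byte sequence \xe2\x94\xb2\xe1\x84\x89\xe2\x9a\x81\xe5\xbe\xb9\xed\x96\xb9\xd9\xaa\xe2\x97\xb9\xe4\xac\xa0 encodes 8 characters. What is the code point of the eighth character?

U+4B20

Offset 0: leading byte 0xE2 = 11100010 → 3-byte char #1 = E2 94 B2.
Offset 3: leading byte 0xE1 = 11100001 → 3-byte char #2 = E1 84 89.
Offset 6: leading byte 0xE2 = 11100010 → 3-byte char #3 = E2 9A 81.
Offset 9: leading byte 0xE5 = 11100101 → 3-byte char #4 = E5 BE B9.
Offset 12: leading byte 0xED = 11101101 → 3-byte char #5 = ED 96 B9.
Offset 15: leading byte 0xD9 = 11011001 → 2-byte char #6 = D9 AA.
Offset 17: leading byte 0xE2 = 11100010 → 3-byte char #7 = E2 97 B9.
Offset 20: leading byte 0xE4 = 11100100 → 3-byte char #8 = E4 AC A0.
Leading byte 0xE4 = 11100100 matches 1110xxxx → 3-byte sequence.
Byte 1: 0xE4 = 11100100, payload 0100 (4 bits).
Byte 2: 0xAC = 10101100 (10xxxxxx ✓), payload 101100.
Byte 3: 0xA0 = 10100000 (10xxxxxx ✓), payload 100000.
Concatenate: 0100101100100000 = 0x4B20 (16 bits → U+4B20).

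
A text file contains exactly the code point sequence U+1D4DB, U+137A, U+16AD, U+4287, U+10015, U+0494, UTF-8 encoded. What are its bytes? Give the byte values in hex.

F0 9D 93 9B E1 8D BA E1 9A AD E4 8A 87 F0 90 80 95 D2 94

U+1D4DB: 4-byte form → F0 9D 93 9B.
U+137A: 3-byte form → E1 8D BA.
U+16AD: 3-byte form → E1 9A AD.
U+4287: 3-byte form → E4 8A 87.
U+10015: 4-byte form → F0 90 80 95.
U+0494: 2-byte form → D2 94.
Concatenated (19 bytes): F0 9D 93 9B E1 8D BA E1 9A AD E4 8A 87 F0 90 80 95 D2 94.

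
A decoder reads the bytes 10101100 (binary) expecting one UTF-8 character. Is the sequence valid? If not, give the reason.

invalid (continuation byte with no leading byte)

Byte 0xAC = 10101100 has the form 10xxxxxx — a continuation byte — but there is no preceding leading byte.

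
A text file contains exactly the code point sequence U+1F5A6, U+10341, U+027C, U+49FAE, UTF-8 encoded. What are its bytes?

U+1F5A6: 4-byte form → F0 9F 96 A6.
U+10341: 4-byte form → F0 90 8D 81.
U+027C: 2-byte form → C9 BC.
U+49FAE: 4-byte form → F1 89 BE AE.
Concatenated (14 bytes): F0 9F 96 A6 F0 90 8D 81 C9 BC F1 89 BE AE.

F0 9F 96 A6 F0 90 8D 81 C9 BC F1 89 BE AE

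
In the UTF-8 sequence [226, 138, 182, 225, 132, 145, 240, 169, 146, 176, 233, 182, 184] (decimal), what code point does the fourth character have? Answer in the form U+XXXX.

Offset 0: leading byte 0xE2 = 11100010 → 3-byte char #1 = E2 8A B6.
Offset 3: leading byte 0xE1 = 11100001 → 3-byte char #2 = E1 84 91.
Offset 6: leading byte 0xF0 = 11110000 → 4-byte char #3 = F0 A9 92 B0.
Offset 10: leading byte 0xE9 = 11101001 → 3-byte char #4 = E9 B6 B8.
Leading byte 0xE9 = 11101001 matches 1110xxxx → 3-byte sequence.
Byte 1: 0xE9 = 11101001, payload 1001 (4 bits).
Byte 2: 0xB6 = 10110110 (10xxxxxx ✓), payload 110110.
Byte 3: 0xB8 = 10111000 (10xxxxxx ✓), payload 111000.
Concatenate: 1001110110111000 = 0x9DB8 (16 bits → U+9DB8).

U+9DB8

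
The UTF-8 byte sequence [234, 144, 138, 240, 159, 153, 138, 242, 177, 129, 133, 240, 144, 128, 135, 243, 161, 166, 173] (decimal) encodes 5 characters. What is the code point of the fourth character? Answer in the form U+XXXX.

Offset 0: leading byte 0xEA = 11101010 → 3-byte char #1 = EA 90 8A.
Offset 3: leading byte 0xF0 = 11110000 → 4-byte char #2 = F0 9F 99 8A.
Offset 7: leading byte 0xF2 = 11110010 → 4-byte char #3 = F2 B1 81 85.
Offset 11: leading byte 0xF0 = 11110000 → 4-byte char #4 = F0 90 80 87.
Leading byte 0xF0 = 11110000 matches 11110xxx → 4-byte sequence.
Byte 1: 0xF0 = 11110000, payload 000 (3 bits).
Byte 2: 0x90 = 10010000 (10xxxxxx ✓), payload 010000.
Byte 3: 0x80 = 10000000 (10xxxxxx ✓), payload 000000.
Byte 4: 0x87 = 10000111 (10xxxxxx ✓), payload 000111.
Concatenate: 000010000000000000111 = 0x10007 (21 bits → U+10007).

U+10007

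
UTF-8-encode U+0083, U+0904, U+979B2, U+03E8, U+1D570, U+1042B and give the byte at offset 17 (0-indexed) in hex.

0x90

U+0083 → 2-byte form C2 83 at offsets 0–1.
U+0904 → 3-byte form E0 A4 84 at offsets 2–4.
U+979B2 → 4-byte form F2 97 A6 B2 at offsets 5–8.
U+03E8 → 2-byte form CF A8 at offsets 9–10.
U+1D570 → 4-byte form F0 9D 95 B0 at offsets 11–14.
U+1042B → 4-byte form F0 90 90 AB at offsets 15–18.
Offset 17 falls in char 6's range; it's byte 3 of F0 90 90 AB = 0x90.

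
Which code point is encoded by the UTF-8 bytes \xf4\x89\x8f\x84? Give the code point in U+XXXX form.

U+1093C4

Leading byte 0xF4 = 11110100 matches 11110xxx → 4-byte sequence.
Byte 1: 0xF4 = 11110100, payload 100 (3 bits).
Byte 2: 0x89 = 10001001 (10xxxxxx ✓), payload 001001.
Byte 3: 0x8F = 10001111 (10xxxxxx ✓), payload 001111.
Byte 4: 0x84 = 10000100 (10xxxxxx ✓), payload 000100.
Concatenate: 100001001001111000100 = 0x1093C4 (21 bits → U+1093C4).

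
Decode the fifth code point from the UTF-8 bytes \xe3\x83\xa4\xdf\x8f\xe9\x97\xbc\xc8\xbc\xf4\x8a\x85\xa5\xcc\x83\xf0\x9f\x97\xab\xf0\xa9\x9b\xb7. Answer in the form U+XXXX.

Offset 0: leading byte 0xE3 = 11100011 → 3-byte char #1 = E3 83 A4.
Offset 3: leading byte 0xDF = 11011111 → 2-byte char #2 = DF 8F.
Offset 5: leading byte 0xE9 = 11101001 → 3-byte char #3 = E9 97 BC.
Offset 8: leading byte 0xC8 = 11001000 → 2-byte char #4 = C8 BC.
Offset 10: leading byte 0xF4 = 11110100 → 4-byte char #5 = F4 8A 85 A5.
Leading byte 0xF4 = 11110100 matches 11110xxx → 4-byte sequence.
Byte 1: 0xF4 = 11110100, payload 100 (3 bits).
Byte 2: 0x8A = 10001010 (10xxxxxx ✓), payload 001010.
Byte 3: 0x85 = 10000101 (10xxxxxx ✓), payload 000101.
Byte 4: 0xA5 = 10100101 (10xxxxxx ✓), payload 100101.
Concatenate: 100001010000101100101 = 0x10A165 (21 bits → U+10A165).

U+10A165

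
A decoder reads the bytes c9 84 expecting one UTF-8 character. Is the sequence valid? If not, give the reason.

Leading byte 0xC9 = 11001001 → 2-byte form.
Continuation bytes 0x84=10000100 all match 10xxxxxx.
Decoded value 0x244 is ≥ 0x80 (shortest form) and not a surrogate.

valid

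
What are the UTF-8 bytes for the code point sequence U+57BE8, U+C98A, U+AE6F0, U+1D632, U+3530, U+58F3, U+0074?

U+57BE8: 4-byte form → F1 97 AF A8.
U+C98A: 3-byte form → EC A6 8A.
U+AE6F0: 4-byte form → F2 AE 9B B0.
U+1D632: 4-byte form → F0 9D 98 B2.
U+3530: 3-byte form → E3 94 B0.
U+58F3: 3-byte form → E5 A3 B3.
U+0074: 1-byte form → 74.
Concatenated (22 bytes): F1 97 AF A8 EC A6 8A F2 AE 9B B0 F0 9D 98 B2 E3 94 B0 E5 A3 B3 74.

F1 97 AF A8 EC A6 8A F2 AE 9B B0 F0 9D 98 B2 E3 94 B0 E5 A3 B3 74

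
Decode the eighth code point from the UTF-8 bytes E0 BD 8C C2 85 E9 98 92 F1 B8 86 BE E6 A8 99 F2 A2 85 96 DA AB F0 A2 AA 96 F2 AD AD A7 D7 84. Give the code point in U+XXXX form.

U+22A96

Offset 0: leading byte 0xE0 = 11100000 → 3-byte char #1 = E0 BD 8C.
Offset 3: leading byte 0xC2 = 11000010 → 2-byte char #2 = C2 85.
Offset 5: leading byte 0xE9 = 11101001 → 3-byte char #3 = E9 98 92.
Offset 8: leading byte 0xF1 = 11110001 → 4-byte char #4 = F1 B8 86 BE.
Offset 12: leading byte 0xE6 = 11100110 → 3-byte char #5 = E6 A8 99.
Offset 15: leading byte 0xF2 = 11110010 → 4-byte char #6 = F2 A2 85 96.
Offset 19: leading byte 0xDA = 11011010 → 2-byte char #7 = DA AB.
Offset 21: leading byte 0xF0 = 11110000 → 4-byte char #8 = F0 A2 AA 96.
Leading byte 0xF0 = 11110000 matches 11110xxx → 4-byte sequence.
Byte 1: 0xF0 = 11110000, payload 000 (3 bits).
Byte 2: 0xA2 = 10100010 (10xxxxxx ✓), payload 100010.
Byte 3: 0xAA = 10101010 (10xxxxxx ✓), payload 101010.
Byte 4: 0x96 = 10010110 (10xxxxxx ✓), payload 010110.
Concatenate: 000100010101010010110 = 0x22A96 (21 bits → U+22A96).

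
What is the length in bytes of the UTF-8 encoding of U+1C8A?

U+1C8A = 0x1C8A. UTF-8 uses 1 byte below 0x80, 2 below 0x800, 3 below 0x10000, 4 up to 0x10FFFF. 0x1C8A is in U+0800–U+FFFF → 3 bytes.

3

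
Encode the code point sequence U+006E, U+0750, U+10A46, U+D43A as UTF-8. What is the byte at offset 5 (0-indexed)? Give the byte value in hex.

U+006E → 1-byte form 6E at offsets 0–0.
U+0750 → 2-byte form DD 90 at offsets 1–2.
U+10A46 → 4-byte form F0 90 A9 86 at offsets 3–6.
Offset 5 falls in char 3's range; it's byte 3 of F0 90 A9 86 = 0xA9.

0xA9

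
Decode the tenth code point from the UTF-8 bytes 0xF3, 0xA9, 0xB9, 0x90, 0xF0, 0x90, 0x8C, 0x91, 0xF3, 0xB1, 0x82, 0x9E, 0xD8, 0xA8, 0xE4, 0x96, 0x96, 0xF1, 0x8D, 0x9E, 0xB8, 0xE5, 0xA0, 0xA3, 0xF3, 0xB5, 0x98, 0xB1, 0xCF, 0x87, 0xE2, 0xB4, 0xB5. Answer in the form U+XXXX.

Offset 0: leading byte 0xF3 = 11110011 → 4-byte char #1 = F3 A9 B9 90.
Offset 4: leading byte 0xF0 = 11110000 → 4-byte char #2 = F0 90 8C 91.
Offset 8: leading byte 0xF3 = 11110011 → 4-byte char #3 = F3 B1 82 9E.
Offset 12: leading byte 0xD8 = 11011000 → 2-byte char #4 = D8 A8.
Offset 14: leading byte 0xE4 = 11100100 → 3-byte char #5 = E4 96 96.
Offset 17: leading byte 0xF1 = 11110001 → 4-byte char #6 = F1 8D 9E B8.
Offset 21: leading byte 0xE5 = 11100101 → 3-byte char #7 = E5 A0 A3.
Offset 24: leading byte 0xF3 = 11110011 → 4-byte char #8 = F3 B5 98 B1.
Offset 28: leading byte 0xCF = 11001111 → 2-byte char #9 = CF 87.
Offset 30: leading byte 0xE2 = 11100010 → 3-byte char #10 = E2 B4 B5.
Leading byte 0xE2 = 11100010 matches 1110xxxx → 3-byte sequence.
Byte 1: 0xE2 = 11100010, payload 0010 (4 bits).
Byte 2: 0xB4 = 10110100 (10xxxxxx ✓), payload 110100.
Byte 3: 0xB5 = 10110101 (10xxxxxx ✓), payload 110101.
Concatenate: 0010110100110101 = 0x2D35 (16 bits → U+2D35).

U+2D35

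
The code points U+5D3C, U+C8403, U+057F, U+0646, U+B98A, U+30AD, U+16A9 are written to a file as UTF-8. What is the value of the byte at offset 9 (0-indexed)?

U+5D3C → 3-byte form E5 B4 BC at offsets 0–2.
U+C8403 → 4-byte form F3 88 90 83 at offsets 3–6.
U+057F → 2-byte form D5 BF at offsets 7–8.
U+0646 → 2-byte form D9 86 at offsets 9–10.
Offset 9 falls in char 4's range; it's byte 1 of D9 86 = 0xD9.

0xD9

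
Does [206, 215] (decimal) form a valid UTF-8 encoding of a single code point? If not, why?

invalid (non-continuation byte where continuation expected)

Leading byte 0xCE = 11001110 → 2-byte form.
Byte 2 is 0xD7 = 11010111, which is not 10xxxxxx — expected a continuation byte.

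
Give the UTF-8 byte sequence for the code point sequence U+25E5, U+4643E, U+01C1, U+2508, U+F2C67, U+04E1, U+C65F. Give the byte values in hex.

E2 97 A5 F1 86 90 BE C7 81 E2 94 88 F3 B2 B1 A7 D3 A1 EC 99 9F

U+25E5: 3-byte form → E2 97 A5.
U+4643E: 4-byte form → F1 86 90 BE.
U+01C1: 2-byte form → C7 81.
U+2508: 3-byte form → E2 94 88.
U+F2C67: 4-byte form → F3 B2 B1 A7.
U+04E1: 2-byte form → D3 A1.
U+C65F: 3-byte form → EC 99 9F.
Concatenated (21 bytes): E2 97 A5 F1 86 90 BE C7 81 E2 94 88 F3 B2 B1 A7 D3 A1 EC 99 9F.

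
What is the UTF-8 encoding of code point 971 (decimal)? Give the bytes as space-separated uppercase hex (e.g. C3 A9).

CF 8B

U+03CB = 0x3CB = 971 decimal. In range U+0080–U+07FF → 2-byte form: 110xxxxx 10xxxxxx.
Binary (11 bits): 01111001011.
Split 5+6: 01111 | 001011.
Byte 1: 11001111 = 0xCF.
Byte 2: 10001011 = 0x8B.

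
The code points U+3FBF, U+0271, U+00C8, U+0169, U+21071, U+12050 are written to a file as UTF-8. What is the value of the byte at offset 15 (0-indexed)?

U+3FBF → 3-byte form E3 BE BF at offsets 0–2.
U+0271 → 2-byte form C9 B1 at offsets 3–4.
U+00C8 → 2-byte form C3 88 at offsets 5–6.
U+0169 → 2-byte form C5 A9 at offsets 7–8.
U+21071 → 4-byte form F0 A1 81 B1 at offsets 9–12.
U+12050 → 4-byte form F0 92 81 90 at offsets 13–16.
Offset 15 falls in char 6's range; it's byte 3 of F0 92 81 90 = 0x81.

0x81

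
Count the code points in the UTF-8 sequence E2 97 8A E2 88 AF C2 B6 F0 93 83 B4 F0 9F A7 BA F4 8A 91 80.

Byte at offset 0: 0xE2 = 11100010 → 3-byte char (#1). Advance 3.
Byte at offset 3: 0xE2 = 11100010 → 3-byte char (#2). Advance 3.
Byte at offset 6: 0xC2 = 11000010 → 2-byte char (#3). Advance 2.
Byte at offset 8: 0xF0 = 11110000 → 4-byte char (#4). Advance 4.
Byte at offset 12: 0xF0 = 11110000 → 4-byte char (#5). Advance 4.
Byte at offset 16: 0xF4 = 11110100 → 4-byte char (#6). Advance 4.
Reached end at offset 20 after 6 code points.

6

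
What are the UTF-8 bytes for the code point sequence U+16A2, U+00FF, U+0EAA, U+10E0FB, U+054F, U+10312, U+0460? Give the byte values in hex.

E1 9A A2 C3 BF E0 BA AA F4 8E 83 BB D5 8F F0 90 8C 92 D1 A0

U+16A2: 3-byte form → E1 9A A2.
U+00FF: 2-byte form → C3 BF.
U+0EAA: 3-byte form → E0 BA AA.
U+10E0FB: 4-byte form → F4 8E 83 BB.
U+054F: 2-byte form → D5 8F.
U+10312: 4-byte form → F0 90 8C 92.
U+0460: 2-byte form → D1 A0.
Concatenated (20 bytes): E1 9A A2 C3 BF E0 BA AA F4 8E 83 BB D5 8F F0 90 8C 92 D1 A0.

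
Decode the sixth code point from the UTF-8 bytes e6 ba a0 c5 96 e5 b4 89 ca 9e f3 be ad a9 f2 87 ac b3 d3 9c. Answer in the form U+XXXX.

Offset 0: leading byte 0xE6 = 11100110 → 3-byte char #1 = E6 BA A0.
Offset 3: leading byte 0xC5 = 11000101 → 2-byte char #2 = C5 96.
Offset 5: leading byte 0xE5 = 11100101 → 3-byte char #3 = E5 B4 89.
Offset 8: leading byte 0xCA = 11001010 → 2-byte char #4 = CA 9E.
Offset 10: leading byte 0xF3 = 11110011 → 4-byte char #5 = F3 BE AD A9.
Offset 14: leading byte 0xF2 = 11110010 → 4-byte char #6 = F2 87 AC B3.
Leading byte 0xF2 = 11110010 matches 11110xxx → 4-byte sequence.
Byte 1: 0xF2 = 11110010, payload 010 (3 bits).
Byte 2: 0x87 = 10000111 (10xxxxxx ✓), payload 000111.
Byte 3: 0xAC = 10101100 (10xxxxxx ✓), payload 101100.
Byte 4: 0xB3 = 10110011 (10xxxxxx ✓), payload 110011.
Concatenate: 010000111101100110011 = 0x87B33 (21 bits → U+87B33).

U+87B33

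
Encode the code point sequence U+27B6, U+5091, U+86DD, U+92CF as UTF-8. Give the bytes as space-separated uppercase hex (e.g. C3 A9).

E2 9E B6 E5 82 91 E8 9B 9D E9 8B 8F

U+27B6: 3-byte form → E2 9E B6.
U+5091: 3-byte form → E5 82 91.
U+86DD: 3-byte form → E8 9B 9D.
U+92CF: 3-byte form → E9 8B 8F.
Concatenated (12 bytes): E2 9E B6 E5 82 91 E8 9B 9D E9 8B 8F.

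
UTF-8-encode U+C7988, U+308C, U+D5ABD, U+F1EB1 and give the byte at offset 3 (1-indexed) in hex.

1-indexed offset 3 is 0-indexed offset 2.
U+C7988 → 4-byte form F3 87 A6 88 at offsets 0–3.
Offset 2 falls in char 1's range; it's byte 3 of F3 87 A6 88 = 0xA6.

0xA6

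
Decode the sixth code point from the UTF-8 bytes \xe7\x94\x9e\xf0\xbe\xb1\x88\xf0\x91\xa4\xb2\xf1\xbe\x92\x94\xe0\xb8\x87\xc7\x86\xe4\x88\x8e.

U+01C6

Offset 0: leading byte 0xE7 = 11100111 → 3-byte char #1 = E7 94 9E.
Offset 3: leading byte 0xF0 = 11110000 → 4-byte char #2 = F0 BE B1 88.
Offset 7: leading byte 0xF0 = 11110000 → 4-byte char #3 = F0 91 A4 B2.
Offset 11: leading byte 0xF1 = 11110001 → 4-byte char #4 = F1 BE 92 94.
Offset 15: leading byte 0xE0 = 11100000 → 3-byte char #5 = E0 B8 87.
Offset 18: leading byte 0xC7 = 11000111 → 2-byte char #6 = C7 86.
Leading byte 0xC7 = 11000111 matches 110xxxxx → 2-byte sequence.
Byte 1: 0xC7 = 11000111, payload 00111 (5 bits).
Byte 2: 0x86 = 10000110 (10xxxxxx ✓), payload 000110.
Concatenate: 00111000110 = 0x1C6 (11 bits → U+01C6).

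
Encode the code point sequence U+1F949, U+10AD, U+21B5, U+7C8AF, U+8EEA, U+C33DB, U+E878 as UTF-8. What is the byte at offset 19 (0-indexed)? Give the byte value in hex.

0x8F

U+1F949 → 4-byte form F0 9F A5 89 at offsets 0–3.
U+10AD → 3-byte form E1 82 AD at offsets 4–6.
U+21B5 → 3-byte form E2 86 B5 at offsets 7–9.
U+7C8AF → 4-byte form F1 BC A2 AF at offsets 10–13.
U+8EEA → 3-byte form E8 BB AA at offsets 14–16.
U+C33DB → 4-byte form F3 83 8F 9B at offsets 17–20.
Offset 19 falls in char 6's range; it's byte 3 of F3 83 8F 9B = 0x8F.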